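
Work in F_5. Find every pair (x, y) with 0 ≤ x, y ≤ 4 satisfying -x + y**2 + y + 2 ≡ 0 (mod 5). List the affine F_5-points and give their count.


Affine F_5-points: {(2, 0), (2, 4), (3, 2), (4, 1), (4, 3)}; count = 5.

For each of the 25 pairs (x, y) ∈ F_5², evaluate f(x, y) mod 5. Record the zeros.
  x = 0: [0↦2, 1↦4, 2↦3, 3↦4, 4↦2]  zeros at y ∈ ∅
  x = 1: [0↦1, 1↦3, 2↦2, 3↦3, 4↦1]  zeros at y ∈ ∅
  x = 2: [0↦0, 1↦2, 2↦1, 3↦2, 4↦0]  zeros at y ∈ {0, 4}
  x = 3: [0↦4, 1↦1, 2↦0, 3↦1, 4↦4]  zeros at y ∈ {2}
  x = 4: [0↦3, 1↦0, 2↦4, 3↦0, 4↦3]  zeros at y ∈ {1, 3}
Collecting zeros: affine points = {(2, 0), (2, 4), (3, 2), (4, 1), (4, 3)}.
Total count |C(F_5)_aff| = 5.


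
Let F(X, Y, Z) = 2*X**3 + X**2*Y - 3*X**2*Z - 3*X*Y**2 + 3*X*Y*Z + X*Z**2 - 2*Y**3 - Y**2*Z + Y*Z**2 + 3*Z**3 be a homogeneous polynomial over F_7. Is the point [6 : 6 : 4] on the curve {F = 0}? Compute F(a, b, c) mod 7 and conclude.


F(6,6,4) ≡ 4 (mod 7); P is NOT on the curve.

Evaluate F(6, 6, 4) term-by-term (mod 7).
  2*X**3 ↦ 2·216·1·1 = 432
  X**2*Y ↦ 1·36·6·1 = 216
  -3*X**2*Z ↦ -3·36·1·4 = -432
  -3*X*Y**2 ↦ -3·6·36·1 = -648
  3*X*Y*Z ↦ 3·6·6·4 = 432
  X*Z**2 ↦ 1·6·1·16 = 96
  -2*Y**3 ↦ -2·1·216·1 = -432
  -Y**2*Z ↦ -1·1·36·4 = -144
  Y*Z**2 ↦ 1·1·6·16 = 96
  3*Z**3 ↦ 3·1·1·64 = 192
Sum: F(6, 6, 4) = (432) + (216) + (-432) + (-648) + (432) + (96) + (-432) + (-144) + (96) + (192) = -192.
Reducing mod 7: -192 ≡ 4 (mod 7).
Since F(a, b, c) ≡ 4 ≠ 0 (mod 7), P does NOT lie on the curve.


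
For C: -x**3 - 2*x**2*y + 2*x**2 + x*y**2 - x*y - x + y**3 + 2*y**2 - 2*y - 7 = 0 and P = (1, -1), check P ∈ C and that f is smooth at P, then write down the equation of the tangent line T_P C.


Tangent line at P: 6*x - 8*y - 14 = 0.

Step 1: f(1, -1) = 0, so P lies on C.
Step 2: partial derivatives
  f_x(x, y) = -3*x**2 - 4*x*y + 4*x + y**2 - y - 1, f_y(x, y) = -2*x**2 + 2*x*y - x + 3*y**2 + 4*y - 2.
  f_x(P) = 6, f_y(P) = -8 (gradient nonzero, so P is smooth).
Step 3: tangent line at P: 6·(x − 1) + -8·(y − -1) = 0.
Expanding: 6*x - 8*y - 14 = 0.


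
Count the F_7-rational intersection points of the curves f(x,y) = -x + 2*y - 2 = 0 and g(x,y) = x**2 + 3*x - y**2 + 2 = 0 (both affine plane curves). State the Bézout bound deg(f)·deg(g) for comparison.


Common zeros: {(4, 3), (5, 0)}; count = 2; Bézout bound = 2.

deg(f) = 1, deg(g) = 2, so Bézout bound = 2.
Scan x ∈ F_7. For each x, list the y ∈ F_7 with f(x, y) ≡ 0 and those with g(x, y) ≡ 0 (mod 7); the common zeros in that column are the intersection.
  x = 0: f ≡ 0 at y ∈ {1}; g ≡ 0 at y ∈ {3, 4}; common: ∅.
  x = 1: f ≡ 0 at y ∈ {5}; g ≡ 0 at y ∈ ∅; common: ∅.
  x = 2: f ≡ 0 at y ∈ {2}; g ≡ 0 at y ∈ ∅; common: ∅.
  x = 3: f ≡ 0 at y ∈ {6}; g ≡ 0 at y ∈ ∅; common: ∅.
  x = 4: f ≡ 0 at y ∈ {3}; g ≡ 0 at y ∈ {3, 4}; common: {3}.
  x = 5: f ≡ 0 at y ∈ {0}; g ≡ 0 at y ∈ {0}; common: {0}.
  x = 6: f ≡ 0 at y ∈ {4}; g ≡ 0 at y ∈ {0}; common: ∅.
Collecting: common zeros = {(4, 3), (5, 0)}, so the count is 2.
Comparison with the Bézout bound: 2 ≤ 2 = deg(f)·deg(g), as expected for curves with no common component (the bound is attained).


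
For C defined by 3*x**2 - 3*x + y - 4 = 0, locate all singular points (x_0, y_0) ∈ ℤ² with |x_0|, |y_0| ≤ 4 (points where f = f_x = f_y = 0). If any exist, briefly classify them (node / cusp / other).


No singular points in the scanned grid; C is smooth there.

Compute partial derivatives:
  f_x = 6*x - 3.
  f_y = 1.
f_y = 1 is a nonzero constant, so f_y never vanishes: no point (x, y) can satisfy f = f_x = f_y = 0. In particular no (x, y) ∈ {−4, ..., 4}² is singular; the curve is smooth.


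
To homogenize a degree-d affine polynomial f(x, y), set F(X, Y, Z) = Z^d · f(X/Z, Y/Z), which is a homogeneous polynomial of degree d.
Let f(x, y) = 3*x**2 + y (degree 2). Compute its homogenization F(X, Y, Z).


F(X, Y, Z) = 3*X**2 + Y*Z

deg(f) = 2.
Substitute x = X/Z, y = Y/Z into f, then multiply by Z^2.
  monomial 3·x^2·y^0 ↦ 3·X^2·Y^0·Z^0.
  monomial 1·x^0·y^1 ↦ 1·X^0·Y^1·Z^1.
Collecting: F(X, Y, Z) = 3*X**2 + Y*Z.


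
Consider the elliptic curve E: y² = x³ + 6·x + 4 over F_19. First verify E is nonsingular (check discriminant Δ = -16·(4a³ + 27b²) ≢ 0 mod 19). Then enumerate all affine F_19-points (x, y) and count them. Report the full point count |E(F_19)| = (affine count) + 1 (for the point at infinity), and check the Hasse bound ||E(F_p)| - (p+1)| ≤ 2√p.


Affine points = {(0, 2), (0, 17), (1, 7), (1, 12), (2, 9), (2, 10), (3, 7), (3, 12), (4, 4), (4, 15), (5, 8), (5, 11), (6, 3), (6, 16), (7, 3), (7, 16), (10, 0), (14, 1), (14, 18), (15, 7), (15, 12), (16, 4), (16, 15), (18, 4), (18, 15)}; affine count = 25; |E(F_19)| = 26.

Discriminant check: Δ ∝ 4a³ + 27b² = 4·6³ + 27·4² = 4·216 + 27·16 ≡ 4 (mod 19). Nonzero ⇒ E is nonsingular.
For each x ∈ F_19, compute rhs = x³ + 6·x + 4 mod 19, then count y ∈ F_19 with y² ≡ rhs.
  x = 0: rhs = 4, matching y values: 2, 17 (2 points).
  x = 1: rhs = 11, matching y values: 7, 12 (2 points).
  x = 2: rhs = 5, matching y values: 9, 10 (2 points).
  x = 3: rhs = 11, matching y values: 7, 12 (2 points).
  x = 4: rhs = 16, matching y values: 4, 15 (2 points).
  x = 5: rhs = 7, matching y values: 8, 11 (2 points).
  x = 6: rhs = 9, matching y values: 3, 16 (2 points).
  x = 7: rhs = 9, matching y values: 3, 16 (2 points).
  x = 8: rhs = 13, matching y values: none (0 points).
  x = 9: rhs = 8, matching y values: none (0 points).
  x = 10: rhs = 0, matching y values: 0 (1 points).
  x = 11: rhs = 14, matching y values: none (0 points).
  x = 12: rhs = 18, matching y values: none (0 points).
  x = 13: rhs = 18, matching y values: none (0 points).
  x = 14: rhs = 1, matching y values: 1, 18 (2 points).
  x = 15: rhs = 11, matching y values: 7, 12 (2 points).
  x = 16: rhs = 16, matching y values: 4, 15 (2 points).
  x = 17: rhs = 3, matching y values: none (0 points).
  x = 18: rhs = 16, matching y values: 4, 15 (2 points).
Total affine count: 25.
Full point count |E(F_19)| = 25 + 1 = 26.
Hasse bound: |26 − (19+1)| = |6| = 6 ≤ 2√19 ≈ 8.7178 ✓.


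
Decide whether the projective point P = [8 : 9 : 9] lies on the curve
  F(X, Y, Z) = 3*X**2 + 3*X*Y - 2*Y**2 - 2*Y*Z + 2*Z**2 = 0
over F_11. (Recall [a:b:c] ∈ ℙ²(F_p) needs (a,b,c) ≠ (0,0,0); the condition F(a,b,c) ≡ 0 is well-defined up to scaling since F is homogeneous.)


F(8,9,9) ≡ 4 (mod 11); P is NOT on the curve.

Evaluate F(8, 9, 9) term-by-term (mod 11).
  3*X**2 ↦ 3·64·1·1 = 192
  3*X*Y ↦ 3·8·9·1 = 216
  -2*Y**2 ↦ -2·1·81·1 = -162
  -2*Y*Z ↦ -2·1·9·9 = -162
  2*Z**2 ↦ 2·1·1·81 = 162
Sum: F(8, 9, 9) = (192) + (216) + (-162) + (-162) + (162) = 246.
Reducing mod 11: 246 ≡ 4 (mod 11).
Since F(a, b, c) ≡ 4 ≠ 0 (mod 11), P does NOT lie on the curve.


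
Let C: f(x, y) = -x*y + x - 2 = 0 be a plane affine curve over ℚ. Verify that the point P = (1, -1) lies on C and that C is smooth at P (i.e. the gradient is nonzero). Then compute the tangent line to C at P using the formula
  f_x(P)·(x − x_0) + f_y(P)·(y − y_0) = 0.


Tangent line at P: 2*x - y - 3 = 0.

Step 1: f(1, -1) = 0, so P lies on C.
Step 2: partial derivatives
  f_x(x, y) = 1 - y, f_y(x, y) = -x.
  f_x(P) = 2, f_y(P) = -1 (gradient nonzero, so P is smooth).
Step 3: tangent line at P: 2·(x − 1) + -1·(y − -1) = 0.
Expanding: 2*x - y - 3 = 0.


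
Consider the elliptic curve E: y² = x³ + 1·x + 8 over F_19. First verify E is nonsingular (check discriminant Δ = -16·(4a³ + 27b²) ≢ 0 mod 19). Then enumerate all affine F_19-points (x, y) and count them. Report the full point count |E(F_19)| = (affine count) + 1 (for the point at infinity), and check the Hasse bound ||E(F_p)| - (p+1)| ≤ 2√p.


Affine points = {(3, 0), (4, 0), (5, 9), (5, 10), (7, 4), (7, 15), (9, 9), (9, 10), (10, 7), (10, 12), (11, 1), (11, 18), (12, 0), (14, 7), (14, 12), (15, 4), (15, 15), (16, 4), (16, 15), (17, 6), (17, 13), (18, 5), (18, 14)}; affine count = 23; |E(F_19)| = 24.

Discriminant check: Δ ∝ 4a³ + 27b² = 4·1³ + 27·8² = 4·1 + 27·64 ≡ 3 (mod 19). Nonzero ⇒ E is nonsingular.
For each x ∈ F_19, compute rhs = x³ + 1·x + 8 mod 19, then count y ∈ F_19 with y² ≡ rhs.
  x = 0: rhs = 8, matching y values: none (0 points).
  x = 1: rhs = 10, matching y values: none (0 points).
  x = 2: rhs = 18, matching y values: none (0 points).
  x = 3: rhs = 0, matching y values: 0 (1 points).
  x = 4: rhs = 0, matching y values: 0 (1 points).
  x = 5: rhs = 5, matching y values: 9, 10 (2 points).
  x = 6: rhs = 2, matching y values: none (0 points).
  x = 7: rhs = 16, matching y values: 4, 15 (2 points).
  x = 8: rhs = 15, matching y values: none (0 points).
  x = 9: rhs = 5, matching y values: 9, 10 (2 points).
  x = 10: rhs = 11, matching y values: 7, 12 (2 points).
  x = 11: rhs = 1, matching y values: 1, 18 (2 points).
  x = 12: rhs = 0, matching y values: 0 (1 points).
  x = 13: rhs = 14, matching y values: none (0 points).
  x = 14: rhs = 11, matching y values: 7, 12 (2 points).
  x = 15: rhs = 16, matching y values: 4, 15 (2 points).
  x = 16: rhs = 16, matching y values: 4, 15 (2 points).
  x = 17: rhs = 17, matching y values: 6, 13 (2 points).
  x = 18: rhs = 6, matching y values: 5, 14 (2 points).
Total affine count: 23.
Full point count |E(F_19)| = 23 + 1 = 24.
Hasse bound: |24 − (19+1)| = |4| = 4 ≤ 2√19 ≈ 8.7178 ✓.


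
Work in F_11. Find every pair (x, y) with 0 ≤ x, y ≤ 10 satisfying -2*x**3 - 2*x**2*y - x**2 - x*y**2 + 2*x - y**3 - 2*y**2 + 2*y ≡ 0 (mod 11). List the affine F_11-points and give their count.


Affine F_11-points: {(0, 0), (0, 4), (0, 5), (1, 3), (4, 5), (4, 6), (5, 7), (7, 2), (7, 5), (7, 6), (10, 6)}; count = 11.

For each of the 121 pairs (x, y) ∈ F_11², evaluate f(x, y) mod 11. Record the zeros.
  x = 0: [0↦0, 1↦10, 2↦10, 3↦5, 4↦0, 5↦0, 6↦10, 7↦2, 8↦3, 9↦7, 10↦8]  zeros at y ∈ {0, 4, 5}
  x = 1: [0↦10, 1↦6, 2↦1, 3↦0, 4↦8, 5↦8, 6↦5, 7↦4, 8↦10, 9↦6, 10↦8]  zeros at y ∈ {3}
  x = 2: [0↦6, 1↦6, 2↦3, 3↦2, 4↦8, 5↦4, 6↦6, 7↦8, 8↦4, 9↦10, 10↦9]  zeros at y ∈ ∅
  x = 3: [0↦9, 1↦9, 2↦4, 3↦10, 4↦10, 5↦9, 6↦1, 7↦2, 8↦6, 9↦7, 10↦10]  zeros at y ∈ ∅
  x = 4: [0↦7, 1↦3, 2↦3, 3↦1, 4↦2, 5↦0, 6↦0, 7↦7, 8↦4, 9↦7, 10↦10]  zeros at y ∈ {5, 6}
  x = 5: [0↦10, 1↦9, 2↦10, 3↦7, 4↦5, 5↦9, 6↦2, 7↦0, 8↦8, 9↦9, 10↦8]  zeros at y ∈ {7}
  x = 6: [0↦6, 1↦4, 2↦2, 3↦5, 4↦7, 5↦2, 6↦6, 7↦2, 8↦6, 9↦1, 10↦3]  zeros at y ∈ ∅
  x = 7: [0↦5, 1↦9, 2↦0, 3↦5, 4↦7, 5↦0, 6↦0, 7↦1, 8↦8, 9↦4, 10↦5]  zeros at y ∈ {2, 5, 6}
  x = 8: [0↦6, 1↦1, 2↦3, 3↦6, 4↦4, 5↦2, 6↦5, 7↦7, 8↦2, 9↦6, 10↦2]  zeros at y ∈ ∅
  x = 9: [0↦8, 1↦1, 2↦10, 3↦7, 4↦8, 5↦7, 6↦9, 7↦8, 8↦9, 9↦6, 10↦4]  zeros at y ∈ ∅
  x = 10: [0↦10, 1↦8, 2↦9, 3↦7, 4↦7, 5↦3, 6↦0, 7↦3, 8↦6, 9↦3, 10↦10]  zeros at y ∈ {6}
Collecting zeros: affine points = {(0, 0), (0, 4), (0, 5), (1, 3), (4, 5), (4, 6), (5, 7), (7, 2), (7, 5), (7, 6), (10, 6)}.
Total count |C(F_11)_aff| = 11.


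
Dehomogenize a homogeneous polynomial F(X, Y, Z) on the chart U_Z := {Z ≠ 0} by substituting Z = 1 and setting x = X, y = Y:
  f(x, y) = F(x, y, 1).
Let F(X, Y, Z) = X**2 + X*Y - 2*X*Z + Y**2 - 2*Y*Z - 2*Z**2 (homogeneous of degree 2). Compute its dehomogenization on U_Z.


f(x, y) = x**2 + x*y - 2*x + y**2 - 2*y - 2

On U_Z we set Z = 1. Each monomial c·X^i·Y^j·Z^k in F becomes c·x^i·y^j·1^k = c·x^i·y^j.
Substituting Z = 1: F(X, Y, 1) = x**2 + x*y - 2*x + y**2 - 2*y - 2.
Note: deg(f) ≤ deg(F) = 2; strict inequality happens when F is divisible by Z (lost terms).


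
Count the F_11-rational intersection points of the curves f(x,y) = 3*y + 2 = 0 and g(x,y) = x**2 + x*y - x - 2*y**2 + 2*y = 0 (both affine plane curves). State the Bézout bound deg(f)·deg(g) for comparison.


Common zeros: ∅; count = 0; Bézout bound = 2.

deg(f) = 1, deg(g) = 2, so Bézout bound = 2.
Scan x ∈ F_11. For each x, list the y ∈ F_11 with f(x, y) ≡ 0 and those with g(x, y) ≡ 0 (mod 11); the common zeros in that column are the intersection.
  x = 0: f ≡ 0 at y ∈ {3}; g ≡ 0 at y ∈ {0, 1}; common: ∅.
  x = 1: f ≡ 0 at y ∈ {3}; g ≡ 0 at y ∈ {0, 7}; common: ∅.
  x = 2: f ≡ 0 at y ∈ {3}; g ≡ 0 at y ∈ ∅; common: ∅.
  x = 3: f ≡ 0 at y ∈ {3}; g ≡ 0 at y ∈ ∅; common: ∅.
  x = 4: f ≡ 0 at y ∈ {3}; g ≡ 0 at y ∈ {7}; common: ∅.
  x = 5: f ≡ 0 at y ∈ {3}; g ≡ 0 at y ∈ {10}; common: ∅.
  x = 6: f ≡ 0 at y ∈ {3}; g ≡ 0 at y ∈ ∅; common: ∅.
  x = 7: f ≡ 0 at y ∈ {3}; g ≡ 0 at y ∈ ∅; common: ∅.
  x = 8: f ≡ 0 at y ∈ {3}; g ≡ 0 at y ∈ {6, 10}; common: ∅.
  x = 9: f ≡ 0 at y ∈ {3}; g ≡ 0 at y ∈ {5, 6}; common: ∅.
  x = 10: f ≡ 0 at y ∈ {3}; g ≡ 0 at y ∈ ∅; common: ∅.
Collecting: common zeros = ∅, so the count is 0.
Comparison with the Bézout bound: 0 ≤ 2 = deg(f)·deg(g), as expected for curves with no common component (the affine F_11-count falls short of the bound because intersections may lie at infinity, over extension fields, or carry multiplicity).


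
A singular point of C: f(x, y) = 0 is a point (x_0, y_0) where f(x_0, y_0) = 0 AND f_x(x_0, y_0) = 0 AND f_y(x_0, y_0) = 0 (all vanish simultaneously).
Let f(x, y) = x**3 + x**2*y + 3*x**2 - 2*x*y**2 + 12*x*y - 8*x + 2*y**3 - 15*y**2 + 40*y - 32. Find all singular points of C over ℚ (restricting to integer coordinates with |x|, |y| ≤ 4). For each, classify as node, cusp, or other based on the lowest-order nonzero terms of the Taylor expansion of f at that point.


Singular points: {(-2, 2)}; classification: node.

Compute partial derivatives:
  f_x = 3*x**2 + 2*x*y + 6*x - 2*y**2 + 12*y - 8.
  f_y = x**2 - 4*x*y + 12*x + 6*y**2 - 30*y + 40.
Scan x_0 ∈ {−4, ..., 4}. For each x_0, f_y(x_0, y) is a polynomial in y; find its integer roots y ∈ {−4, ..., 4}, then test f_x and f at those candidates.
  x = -4: f_y(-4, y) = 6*y**2 - 14*y + 8; vanishes at y ∈ {1}. (-4, 1): f_x = 18 ≠ 0.
  x = -3: f_y(-3, y) = 6*y**2 - 18*y + 13; no integer root y with |y| ≤ 4.
  x = -2: f_y(-2, y) = 6*y**2 - 22*y + 20; vanishes at y ∈ {2}. (-2, 2): f_x = 0, f = 0 — SINGULAR.
  x = -1: f_y(-1, y) = 6*y**2 - 26*y + 29; no integer root y with |y| ≤ 4.
  x = 0: f_y(0, y) = 6*y**2 - 30*y + 40; no integer root y with |y| ≤ 4.
  x = 1: f_y(1, y) = 6*y**2 - 34*y + 53; no integer root y with |y| ≤ 4.
  x = 2: f_y(2, y) = 6*y**2 - 38*y + 68; no integer root y with |y| ≤ 4.
  x = 3: f_y(3, y) = 6*y**2 - 42*y + 85; no integer root y with |y| ≤ 4.
  x = 4: f_y(4, y) = 6*y**2 - 46*y + 104; no integer root y with |y| ≤ 4.
Only singular point on the grid: (-2, 2).
Classify: substitute x = -2 + u, y = 2 + v and expand: f = u**3 + u**2*v - u**2 - 2*u*v**2 + 2*v**3 + v**2.
No constant or linear terms (consistent with a singular point). Quadratic part: -u**2 + v**2. Cubic part: u**3 + u**2*v - 2*u*v**2 + 2*v**3.
The quadratic part v**2 - u**2 = (v − u)(v + u) splits into two distinct linear factors, so there are two distinct tangent lines y − 2 = ±(x − -2) — this is a node (ordinary double point).
Classification: node.


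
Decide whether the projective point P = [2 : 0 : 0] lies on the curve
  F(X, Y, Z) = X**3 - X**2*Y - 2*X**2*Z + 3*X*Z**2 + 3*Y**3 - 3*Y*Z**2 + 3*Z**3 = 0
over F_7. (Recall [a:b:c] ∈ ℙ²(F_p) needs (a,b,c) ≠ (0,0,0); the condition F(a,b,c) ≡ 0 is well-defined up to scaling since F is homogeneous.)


F(2,0,0) ≡ 1 (mod 7); P is NOT on the curve.

Evaluate F(2, 0, 0) term-by-term (mod 7).
  X**3 ↦ 1·8·1·1 = 8
  -X**2*Y ↦ -1·4·0·1 = 0
  -2*X**2*Z ↦ -2·4·1·0 = 0
  3*X*Z**2 ↦ 3·2·1·0 = 0
  3*Y**3 ↦ 3·1·0·1 = 0
  -3*Y*Z**2 ↦ -3·1·0·0 = 0
  3*Z**3 ↦ 3·1·1·0 = 0
Sum: F(2, 0, 0) = (8) + (0) + (0) + (0) + (0) + (0) + (0) = 8.
Reducing mod 7: 8 ≡ 1 (mod 7).
Since F(a, b, c) ≡ 1 ≠ 0 (mod 7), P does NOT lie on the curve.


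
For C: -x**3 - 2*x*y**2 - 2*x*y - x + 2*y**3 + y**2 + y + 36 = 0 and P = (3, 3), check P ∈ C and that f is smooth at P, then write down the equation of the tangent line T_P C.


Tangent line at P: -52*x + 19*y + 99 = 0.

Step 1: f(3, 3) = 0, so P lies on C.
Step 2: partial derivatives
  f_x(x, y) = -3*x**2 - 2*y**2 - 2*y - 1, f_y(x, y) = -4*x*y - 2*x + 6*y**2 + 2*y + 1.
  f_x(P) = -52, f_y(P) = 19 (gradient nonzero, so P is smooth).
Step 3: tangent line at P: -52·(x − 3) + 19·(y − 3) = 0.
Expanding: -52*x + 19*y + 99 = 0.


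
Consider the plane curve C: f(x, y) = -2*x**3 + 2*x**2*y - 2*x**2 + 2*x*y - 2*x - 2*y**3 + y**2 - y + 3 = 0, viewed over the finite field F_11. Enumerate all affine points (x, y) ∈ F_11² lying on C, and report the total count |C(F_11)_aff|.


Affine F_11-points: {(0, 2), (1, 9), (2, 10), (4, 0), (4, 2), (4, 4), (5, 10), (8, 1), (8, 2), (8, 3), (9, 6)}; count = 11.

For each of the 121 pairs (x, y) ∈ F_11², evaluate f(x, y) mod 11. Record the zeros.
  x = 0: [0↦3, 1↦1, 2↦0, 3↦10, 4↦8, 5↦4, 6↦8, 7↦8, 8↦3, 9↦3, 10↦7]  zeros at y ∈ {2}
  x = 1: [0↦8, 1↦10, 2↦2, 3↦5, 4↦7, 5↦7, 6↦4, 7↦8, 8↦7, 9↦0, 10↦8]  zeros at y ∈ {9}
  x = 2: [0↦8, 1↦7, 2↦7, 3↦7, 4↦6, 5↦3, 6↦8, 7↦9, 8↦5, 9↦6, 10↦0]  zeros at y ∈ {10}
  x = 3: [0↦2, 1↦2, 2↦3, 3↦4, 4↦4, 5↦2, 6↦8, 7↦10, 8↦7, 9↦9, 10↦4]  zeros at y ∈ ∅
  x = 4: [0↦0, 1↦5, 2↦0, 3↦6, 4↦0, 5↦3, 6↦3, 7↦10, 8↦1, 9↦8, 10↦8]  zeros at y ∈ {0, 2, 4}
  x = 5: [0↦1, 1↦4, 2↦8, 3↦1, 4↦4, 5↦5, 6↦3, 7↦8, 8↦8, 9↦2, 10↦0]  zeros at y ∈ {10}
  x = 6: [0↦4, 1↦9, 2↦4, 3↦10, 4↦4, 5↦7, 6↦7, 7↦3, 8↦5, 9↦1, 10↦1]  zeros at y ∈ ∅
  x = 7: [0↦8, 1↦8, 2↦9, 3↦10, 4↦10, 5↦8, 6↦3, 7↦5, 8↦2, 9↦4, 10↦10]  zeros at y ∈ ∅
  x = 8: [0↦1, 1↦0, 2↦0, 3↦0, 4↦10, 5↦7, 6↦1, 7↦2, 8↦9, 9↦10, 10↦4]  zeros at y ∈ {1, 2, 3}
  x = 9: [0↦4, 1↦6, 2↦9, 3↦1, 4↦3, 5↦3, 6↦0, 7↦4, 8↦3, 9↦7, 10↦4]  zeros at y ∈ {6}
  x = 10: [0↦5, 1↦3, 2↦2, 3↦1, 4↦10, 5↦6, 6↦10, 7↦10, 8↦5, 9↦5, 10↦9]  zeros at y ∈ ∅
Collecting zeros: affine points = {(0, 2), (1, 9), (2, 10), (4, 0), (4, 2), (4, 4), (5, 10), (8, 1), (8, 2), (8, 3), (9, 6)}.
Total count |C(F_11)_aff| = 11.


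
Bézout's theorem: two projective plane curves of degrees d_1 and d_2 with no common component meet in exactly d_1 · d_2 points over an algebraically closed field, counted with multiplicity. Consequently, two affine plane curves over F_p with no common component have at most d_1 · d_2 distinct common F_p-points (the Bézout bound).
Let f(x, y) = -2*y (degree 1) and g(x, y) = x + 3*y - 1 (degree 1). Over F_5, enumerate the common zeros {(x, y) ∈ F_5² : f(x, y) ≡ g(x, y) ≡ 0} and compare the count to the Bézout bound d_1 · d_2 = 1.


Common zeros: {(1, 0)}; count = 1; Bézout bound = 1.

deg(f) = 1, deg(g) = 1, so Bézout bound = 1.
Scan x ∈ F_5. For each x, list the y ∈ F_5 with f(x, y) ≡ 0 and those with g(x, y) ≡ 0 (mod 5); the common zeros in that column are the intersection.
  x = 0: f ≡ 0 at y ∈ {0}; g ≡ 0 at y ∈ {2}; common: ∅.
  x = 1: f ≡ 0 at y ∈ {0}; g ≡ 0 at y ∈ {0}; common: {0}.
  x = 2: f ≡ 0 at y ∈ {0}; g ≡ 0 at y ∈ {3}; common: ∅.
  x = 3: f ≡ 0 at y ∈ {0}; g ≡ 0 at y ∈ {1}; common: ∅.
  x = 4: f ≡ 0 at y ∈ {0}; g ≡ 0 at y ∈ {4}; common: ∅.
Collecting: common zeros = {(1, 0)}, so the count is 1.
Comparison with the Bézout bound: 1 ≤ 1 = deg(f)·deg(g), as expected for curves with no common component (the bound is attained).


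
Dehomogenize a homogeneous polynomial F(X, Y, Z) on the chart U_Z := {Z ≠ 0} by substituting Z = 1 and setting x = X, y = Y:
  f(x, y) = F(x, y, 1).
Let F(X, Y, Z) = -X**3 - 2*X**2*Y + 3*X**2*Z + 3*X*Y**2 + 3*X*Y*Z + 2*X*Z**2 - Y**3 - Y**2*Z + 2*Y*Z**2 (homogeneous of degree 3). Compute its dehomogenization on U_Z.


f(x, y) = -x**3 - 2*x**2*y + 3*x**2 + 3*x*y**2 + 3*x*y + 2*x - y**3 - y**2 + 2*y

On U_Z we set Z = 1. Each monomial c·X^i·Y^j·Z^k in F becomes c·x^i·y^j·1^k = c·x^i·y^j.
Substituting Z = 1: F(X, Y, 1) = -x**3 - 2*x**2*y + 3*x**2 + 3*x*y**2 + 3*x*y + 2*x - y**3 - y**2 + 2*y.
Note: deg(f) ≤ deg(F) = 3; strict inequality happens when F is divisible by Z (lost terms).


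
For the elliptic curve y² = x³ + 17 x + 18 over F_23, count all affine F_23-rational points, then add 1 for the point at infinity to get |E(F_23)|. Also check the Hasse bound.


Affine points = {(0, 8), (0, 15), (1, 6), (1, 17), (3, 2), (3, 21), (4, 9), (4, 14), (9, 7), (9, 16), (11, 8), (11, 15), (12, 8), (12, 15), (16, 4), (16, 19), (19, 1), (19, 22), (20, 3), (20, 20), (22, 0)}; affine count = 21; |E(F_23)| = 22.

Discriminant check: Δ ∝ 4a³ + 27b² = 4·17³ + 27·18² = 4·4913 + 27·324 ≡ 18 (mod 23). Nonzero ⇒ E is nonsingular.
For each x ∈ F_23, compute rhs = x³ + 17·x + 18 mod 23, then count y ∈ F_23 with y² ≡ rhs.
  x = 0: rhs = 18, matching y values: 8, 15 (2 points).
  x = 1: rhs = 13, matching y values: 6, 17 (2 points).
  x = 2: rhs = 14, matching y values: none (0 points).
  x = 3: rhs = 4, matching y values: 2, 21 (2 points).
  x = 4: rhs = 12, matching y values: 9, 14 (2 points).
  x = 5: rhs = 21, matching y values: none (0 points).
  x = 6: rhs = 14, matching y values: none (0 points).
  x = 7: rhs = 20, matching y values: none (0 points).
  x = 8: rhs = 22, matching y values: none (0 points).
  x = 9: rhs = 3, matching y values: 7, 16 (2 points).
  x = 10: rhs = 15, matching y values: none (0 points).
  x = 11: rhs = 18, matching y values: 8, 15 (2 points).
  x = 12: rhs = 18, matching y values: 8, 15 (2 points).
  x = 13: rhs = 21, matching y values: none (0 points).
  x = 14: rhs = 10, matching y values: none (0 points).
  x = 15: rhs = 14, matching y values: none (0 points).
  x = 16: rhs = 16, matching y values: 4, 19 (2 points).
  x = 17: rhs = 22, matching y values: none (0 points).
  x = 18: rhs = 15, matching y values: none (0 points).
  x = 19: rhs = 1, matching y values: 1, 22 (2 points).
  x = 20: rhs = 9, matching y values: 3, 20 (2 points).
  x = 21: rhs = 22, matching y values: none (0 points).
  x = 22: rhs = 0, matching y values: 0 (1 points).
Total affine count: 21.
Full point count |E(F_23)| = 21 + 1 = 22.
Hasse bound: |22 − (23+1)| = |-2| = 2 ≤ 2√23 ≈ 9.5917 ✓.


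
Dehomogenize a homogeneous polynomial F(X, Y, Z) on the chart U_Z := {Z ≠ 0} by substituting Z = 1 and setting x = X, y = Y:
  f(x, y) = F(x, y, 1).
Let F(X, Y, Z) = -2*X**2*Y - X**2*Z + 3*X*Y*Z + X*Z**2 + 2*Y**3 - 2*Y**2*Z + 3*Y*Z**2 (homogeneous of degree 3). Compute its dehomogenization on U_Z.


f(x, y) = -2*x**2*y - x**2 + 3*x*y + x + 2*y**3 - 2*y**2 + 3*y

On U_Z we set Z = 1. Each monomial c·X^i·Y^j·Z^k in F becomes c·x^i·y^j·1^k = c·x^i·y^j.
Substituting Z = 1: F(X, Y, 1) = -2*x**2*y - x**2 + 3*x*y + x + 2*y**3 - 2*y**2 + 3*y.
Note: deg(f) ≤ deg(F) = 3; strict inequality happens when F is divisible by Z (lost terms).


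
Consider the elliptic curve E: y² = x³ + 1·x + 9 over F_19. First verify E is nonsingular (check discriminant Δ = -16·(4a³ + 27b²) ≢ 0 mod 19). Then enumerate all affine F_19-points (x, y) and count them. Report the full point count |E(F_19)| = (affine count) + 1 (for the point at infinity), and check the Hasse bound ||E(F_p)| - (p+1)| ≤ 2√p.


Affine points = {(0, 3), (0, 16), (1, 7), (1, 12), (2, 0), (3, 1), (3, 18), (4, 1), (4, 18), (5, 5), (5, 14), (7, 6), (7, 13), (8, 4), (8, 15), (9, 5), (9, 14), (12, 1), (12, 18), (15, 6), (15, 13), (16, 6), (16, 13), (18, 8), (18, 11)}; affine count = 25; |E(F_19)| = 26.

Discriminant check: Δ ∝ 4a³ + 27b² = 4·1³ + 27·9² = 4·1 + 27·81 ≡ 6 (mod 19). Nonzero ⇒ E is nonsingular.
For each x ∈ F_19, compute rhs = x³ + 1·x + 9 mod 19, then count y ∈ F_19 with y² ≡ rhs.
  x = 0: rhs = 9, matching y values: 3, 16 (2 points).
  x = 1: rhs = 11, matching y values: 7, 12 (2 points).
  x = 2: rhs = 0, matching y values: 0 (1 points).
  x = 3: rhs = 1, matching y values: 1, 18 (2 points).
  x = 4: rhs = 1, matching y values: 1, 18 (2 points).
  x = 5: rhs = 6, matching y values: 5, 14 (2 points).
  x = 6: rhs = 3, matching y values: none (0 points).
  x = 7: rhs = 17, matching y values: 6, 13 (2 points).
  x = 8: rhs = 16, matching y values: 4, 15 (2 points).
  x = 9: rhs = 6, matching y values: 5, 14 (2 points).
  x = 10: rhs = 12, matching y values: none (0 points).
  x = 11: rhs = 2, matching y values: none (0 points).
  x = 12: rhs = 1, matching y values: 1, 18 (2 points).
  x = 13: rhs = 15, matching y values: none (0 points).
  x = 14: rhs = 12, matching y values: none (0 points).
  x = 15: rhs = 17, matching y values: 6, 13 (2 points).
  x = 16: rhs = 17, matching y values: 6, 13 (2 points).
  x = 17: rhs = 18, matching y values: none (0 points).
  x = 18: rhs = 7, matching y values: 8, 11 (2 points).
Total affine count: 25.
Full point count |E(F_19)| = 25 + 1 = 26.
Hasse bound: |26 − (19+1)| = |6| = 6 ≤ 2√19 ≈ 8.7178 ✓.


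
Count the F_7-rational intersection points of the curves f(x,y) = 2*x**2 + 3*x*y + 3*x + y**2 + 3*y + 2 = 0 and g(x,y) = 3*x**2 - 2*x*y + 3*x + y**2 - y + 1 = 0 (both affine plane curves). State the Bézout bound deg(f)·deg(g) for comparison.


Common zeros: {(0, 5), (1, 0)}; count = 2; Bézout bound = 4.

deg(f) = 2, deg(g) = 2, so Bézout bound = 4.
Scan x ∈ F_7. For each x, list the y ∈ F_7 with f(x, y) ≡ 0 and those with g(x, y) ≡ 0 (mod 7); the common zeros in that column are the intersection.
  x = 0: f ≡ 0 at y ∈ {5, 6}; g ≡ 0 at y ∈ {3, 5}; common: {5}.
  x = 1: f ≡ 0 at y ∈ {0, 1}; g ≡ 0 at y ∈ {0, 3}; common: {0}.
  x = 2: f ≡ 0 at y ∈ ∅; g ≡ 0 at y ∈ ∅; common: ∅.
  x = 3: f ≡ 0 at y ∈ {1}; g ≡ 0 at y ∈ ∅; common: ∅.
  x = 4: f ≡ 0 at y ∈ ∅; g ≡ 0 at y ∈ ∅; common: ∅.
  x = 5: f ≡ 0 at y ∈ {5}; g ≡ 0 at y ∈ {0, 4}; common: ∅.
  x = 6: f ≡ 0 at y ∈ ∅; g ≡ 0 at y ∈ {2, 4}; common: ∅.
Collecting: common zeros = {(0, 5), (1, 0)}, so the count is 2.
Comparison with the Bézout bound: 2 ≤ 4 = deg(f)·deg(g), as expected for curves with no common component (the affine F_7-count falls short of the bound because intersections may lie at infinity, over extension fields, or carry multiplicity).


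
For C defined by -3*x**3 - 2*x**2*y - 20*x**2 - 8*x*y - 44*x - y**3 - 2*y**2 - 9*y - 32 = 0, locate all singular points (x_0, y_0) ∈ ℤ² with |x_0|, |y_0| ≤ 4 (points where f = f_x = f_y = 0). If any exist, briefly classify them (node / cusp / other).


Singular points: {(-2, -1)}; classification: cusp.

Compute partial derivatives:
  f_x = -9*x**2 - 4*x*y - 40*x - 8*y - 44.
  f_y = -2*x**2 - 8*x - 3*y**2 - 4*y - 9.
Scan x_0 ∈ {−4, ..., 4}. For each x_0, f_y(x_0, y) is a polynomial in y; find its integer roots y ∈ {−4, ..., 4}, then test f_x and f at those candidates.
  x = -4: f_y(-4, y) = -3*y**2 - 4*y - 9; no integer root y with |y| ≤ 4.
  x = -3: f_y(-3, y) = -3*y**2 - 4*y - 3; no integer root y with |y| ≤ 4.
  x = -2: f_y(-2, y) = -3*y**2 - 4*y - 1; vanishes at y ∈ {-1}. (-2, -1): f_x = 0, f = 0 — SINGULAR.
  x = -1: f_y(-1, y) = -3*y**2 - 4*y - 3; no integer root y with |y| ≤ 4.
  x = 0: f_y(0, y) = -3*y**2 - 4*y - 9; no integer root y with |y| ≤ 4.
  x = 1: f_y(1, y) = -3*y**2 - 4*y - 19; no integer root y with |y| ≤ 4.
  x = 2: f_y(2, y) = -3*y**2 - 4*y - 33; no integer root y with |y| ≤ 4.
  x = 3: f_y(3, y) = -3*y**2 - 4*y - 51; no integer root y with |y| ≤ 4.
  x = 4: f_y(4, y) = -3*y**2 - 4*y - 73; no integer root y with |y| ≤ 4.
Only singular point on the grid: (-2, -1).
Classify: substitute x = -2 + u, y = -1 + v and expand: f = -3*u**3 - 2*u**2*v - v**3 + v**2.
No constant or linear terms (consistent with a singular point). Quadratic part: v**2. Cubic part: -3*u**3 - 2*u**2*v - v**3.
The quadratic part v**2 is a perfect square, so there is a single (double) tangent line v = 0, i.e. y = -1. Restricting the cubic part to that line (v = 0) leaves -3*u**3 ≠ 0, so f is not divisible by v and the branch is v² ≈ 3*u**3 to lowest order — this is a cusp.
Classification: cusp.


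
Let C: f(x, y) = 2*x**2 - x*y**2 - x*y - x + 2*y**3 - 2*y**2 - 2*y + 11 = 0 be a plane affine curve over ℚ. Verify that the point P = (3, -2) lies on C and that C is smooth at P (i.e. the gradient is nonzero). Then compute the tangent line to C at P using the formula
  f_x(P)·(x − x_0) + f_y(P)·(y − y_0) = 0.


Tangent line at P: 9*x + 39*y + 51 = 0.

Step 1: f(3, -2) = 0, so P lies on C.
Step 2: partial derivatives
  f_x(x, y) = 4*x - y**2 - y - 1, f_y(x, y) = -2*x*y - x + 6*y**2 - 4*y - 2.
  f_x(P) = 9, f_y(P) = 39 (gradient nonzero, so P is smooth).
Step 3: tangent line at P: 9·(x − 3) + 39·(y − -2) = 0.
Expanding: 9*x + 39*y + 51 = 0.


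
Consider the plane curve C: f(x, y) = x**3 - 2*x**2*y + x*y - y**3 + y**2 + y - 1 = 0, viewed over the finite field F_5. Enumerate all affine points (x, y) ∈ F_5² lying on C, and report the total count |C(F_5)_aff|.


Affine F_5-points: {(0, 1), (0, 4), (1, 0), (1, 1), (4, 2)}; count = 5.

For each of the 25 pairs (x, y) ∈ F_5², evaluate f(x, y) mod 5. Record the zeros.
  x = 0: [0↦4, 1↦0, 2↦2, 3↦4, 4↦0]  zeros at y ∈ {1, 4}
  x = 1: [0↦0, 1↦0, 2↦1, 3↦2, 4↦2]  zeros at y ∈ {0, 1}
  x = 2: [0↦2, 1↦2, 2↦3, 3↦4, 4↦4]  zeros at y ∈ ∅
  x = 3: [0↦1, 1↦2, 2↦4, 3↦1, 4↦2]  zeros at y ∈ ∅
  x = 4: [0↦3, 1↦1, 2↦0, 3↦4, 4↦2]  zeros at y ∈ {2}
Collecting zeros: affine points = {(0, 1), (0, 4), (1, 0), (1, 1), (4, 2)}.
Total count |C(F_5)_aff| = 5.


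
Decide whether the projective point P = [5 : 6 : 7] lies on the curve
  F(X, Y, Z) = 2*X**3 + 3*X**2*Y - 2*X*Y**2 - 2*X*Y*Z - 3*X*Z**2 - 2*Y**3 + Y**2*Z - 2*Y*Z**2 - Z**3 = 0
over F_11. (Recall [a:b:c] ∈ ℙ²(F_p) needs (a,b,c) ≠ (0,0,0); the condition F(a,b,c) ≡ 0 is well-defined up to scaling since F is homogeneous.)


F(5,6,7) ≡ 10 (mod 11); P is NOT on the curve.

Evaluate F(5, 6, 7) term-by-term (mod 11).
  2*X**3 ↦ 2·125·1·1 = 250
  3*X**2*Y ↦ 3·25·6·1 = 450
  -2*X*Y**2 ↦ -2·5·36·1 = -360
  -2*X*Y*Z ↦ -2·5·6·7 = -420
  -3*X*Z**2 ↦ -3·5·1·49 = -735
  -2*Y**3 ↦ -2·1·216·1 = -432
  Y**2*Z ↦ 1·1·36·7 = 252
  -2*Y*Z**2 ↦ -2·1·6·49 = -588
  -Z**3 ↦ -1·1·1·343 = -343
Sum: F(5, 6, 7) = (250) + (450) + (-360) + (-420) + (-735) + (-432) + (252) + (-588) + (-343) = -1926.
Reducing mod 11: -1926 ≡ 10 (mod 11).
Since F(a, b, c) ≡ 10 ≠ 0 (mod 11), P does NOT lie on the curve.


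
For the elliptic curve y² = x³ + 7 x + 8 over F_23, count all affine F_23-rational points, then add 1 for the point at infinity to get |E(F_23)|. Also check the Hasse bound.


Affine points = {(0, 10), (0, 13), (1, 4), (1, 19), (4, 10), (4, 13), (6, 6), (6, 17), (7, 3), (7, 20), (8, 1), (8, 22), (9, 8), (9, 15), (11, 6), (11, 17), (12, 7), (12, 16), (17, 7), (17, 16), (18, 3), (18, 20), (19, 10), (19, 13), (20, 11), (20, 12), (21, 3), (21, 20), (22, 0)}; affine count = 29; |E(F_23)| = 30.

Discriminant check: Δ ∝ 4a³ + 27b² = 4·7³ + 27·8² = 4·343 + 27·64 ≡ 18 (mod 23). Nonzero ⇒ E is nonsingular.
For each x ∈ F_23, compute rhs = x³ + 7·x + 8 mod 23, then count y ∈ F_23 with y² ≡ rhs.
  x = 0: rhs = 8, matching y values: 10, 13 (2 points).
  x = 1: rhs = 16, matching y values: 4, 19 (2 points).
  x = 2: rhs = 7, matching y values: none (0 points).
  x = 3: rhs = 10, matching y values: none (0 points).
  x = 4: rhs = 8, matching y values: 10, 13 (2 points).
  x = 5: rhs = 7, matching y values: none (0 points).
  x = 6: rhs = 13, matching y values: 6, 17 (2 points).
  x = 7: rhs = 9, matching y values: 3, 20 (2 points).
  x = 8: rhs = 1, matching y values: 1, 22 (2 points).
  x = 9: rhs = 18, matching y values: 8, 15 (2 points).
  x = 10: rhs = 20, matching y values: none (0 points).
  x = 11: rhs = 13, matching y values: 6, 17 (2 points).
  x = 12: rhs = 3, matching y values: 7, 16 (2 points).
  x = 13: rhs = 19, matching y values: none (0 points).
  x = 14: rhs = 21, matching y values: none (0 points).
  x = 15: rhs = 15, matching y values: none (0 points).
  x = 16: rhs = 7, matching y values: none (0 points).
  x = 17: rhs = 3, matching y values: 7, 16 (2 points).
  x = 18: rhs = 9, matching y values: 3, 20 (2 points).
  x = 19: rhs = 8, matching y values: 10, 13 (2 points).
  x = 20: rhs = 6, matching y values: 11, 12 (2 points).
  x = 21: rhs = 9, matching y values: 3, 20 (2 points).
  x = 22: rhs = 0, matching y values: 0 (1 points).
Total affine count: 29.
Full point count |E(F_23)| = 29 + 1 = 30.
Hasse bound: |30 − (23+1)| = |6| = 6 ≤ 2√23 ≈ 9.5917 ✓.


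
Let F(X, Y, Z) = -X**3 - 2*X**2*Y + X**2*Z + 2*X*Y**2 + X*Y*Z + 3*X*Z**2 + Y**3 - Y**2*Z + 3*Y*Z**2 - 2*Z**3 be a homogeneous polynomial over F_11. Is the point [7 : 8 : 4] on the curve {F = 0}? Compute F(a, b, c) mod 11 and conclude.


F(7,8,4) ≡ 3 (mod 11); P is NOT on the curve.

Evaluate F(7, 8, 4) term-by-term (mod 11).
  -X**3 ↦ -1·343·1·1 = -343
  -2*X**2*Y ↦ -2·49·8·1 = -784
  X**2*Z ↦ 1·49·1·4 = 196
  2*X*Y**2 ↦ 2·7·64·1 = 896
  X*Y*Z ↦ 1·7·8·4 = 224
  3*X*Z**2 ↦ 3·7·1·16 = 336
  Y**3 ↦ 1·1·512·1 = 512
  -Y**2*Z ↦ -1·1·64·4 = -256
  3*Y*Z**2 ↦ 3·1·8·16 = 384
  -2*Z**3 ↦ -2·1·1·64 = -128
Sum: F(7, 8, 4) = (-343) + (-784) + (196) + (896) + (224) + (336) + (512) + (-256) + (384) + (-128) = 1037.
Reducing mod 11: 1037 ≡ 3 (mod 11).
Since F(a, b, c) ≡ 3 ≠ 0 (mod 11), P does NOT lie on the curve.


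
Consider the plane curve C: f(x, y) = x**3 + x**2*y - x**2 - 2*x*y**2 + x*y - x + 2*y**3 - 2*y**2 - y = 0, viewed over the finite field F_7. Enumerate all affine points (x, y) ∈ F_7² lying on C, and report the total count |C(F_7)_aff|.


Affine F_7-points: {(0, 0), (1, 5), (3, 2), (5, 4), (6, 1)}; count = 5.

For each of the 49 pairs (x, y) ∈ F_7², evaluate f(x, y) mod 7. Record the zeros.
  x = 0: [0↦0, 1↦6, 2↦6, 3↦5, 4↦1, 5↦6, 6↦4]  zeros at y ∈ {0}
  x = 1: [0↦6, 1↦5, 2↦1, 3↦6, 4↦4, 5↦0, 6↦6]  zeros at y ∈ {5}
  x = 2: [0↦2, 1↦3, 2↦4, 3↦3, 4↦5, 5↦1, 6↦3]  zeros at y ∈ ∅
  x = 3: [0↦1, 1↦6, 2↦0, 3↦2, 4↦3, 5↦1, 6↦1]  zeros at y ∈ {2}
  x = 4: [0↦2, 1↦6, 2↦2, 3↦2, 4↦4, 5↦6, 6↦6]  zeros at y ∈ ∅
  x = 5: [0↦4, 1↦2, 2↦2, 3↦2, 4↦0, 5↦1, 6↦3]  zeros at y ∈ {4}
  x = 6: [0↦6, 1↦0, 2↦6, 3↦1, 4↦4, 5↦6, 6↦5]  zeros at y ∈ {1}
Collecting zeros: affine points = {(0, 0), (1, 5), (3, 2), (5, 4), (6, 1)}.
Total count |C(F_7)_aff| = 5.


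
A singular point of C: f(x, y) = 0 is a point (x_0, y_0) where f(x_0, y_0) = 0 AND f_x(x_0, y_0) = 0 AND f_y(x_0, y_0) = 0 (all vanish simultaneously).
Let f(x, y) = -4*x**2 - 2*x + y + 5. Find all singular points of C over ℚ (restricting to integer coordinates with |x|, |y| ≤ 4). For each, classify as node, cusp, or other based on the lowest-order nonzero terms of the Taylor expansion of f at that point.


No singular points in the scanned grid; C is smooth there.

Compute partial derivatives:
  f_x = -8*x - 2.
  f_y = 1.
f_y = 1 is a nonzero constant, so f_y never vanishes: no point (x, y) can satisfy f = f_x = f_y = 0. In particular no (x, y) ∈ {−4, ..., 4}² is singular; the curve is smooth.


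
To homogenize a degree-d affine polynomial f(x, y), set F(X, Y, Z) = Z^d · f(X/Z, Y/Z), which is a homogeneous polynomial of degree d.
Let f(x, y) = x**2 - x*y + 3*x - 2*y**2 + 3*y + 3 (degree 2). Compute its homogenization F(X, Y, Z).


F(X, Y, Z) = X**2 - X*Y + 3*X*Z - 2*Y**2 + 3*Y*Z + 3*Z**2

deg(f) = 2.
Substitute x = X/Z, y = Y/Z into f, then multiply by Z^2.
  monomial 1·x^2·y^0 ↦ 1·X^2·Y^0·Z^0.
  monomial -1·x^1·y^1 ↦ -1·X^1·Y^1·Z^0.
  monomial 3·x^1·y^0 ↦ 3·X^1·Y^0·Z^1.
  monomial -2·x^0·y^2 ↦ -2·X^0·Y^2·Z^0.
  monomial 3·x^0·y^1 ↦ 3·X^0·Y^1·Z^1.
  monomial 3·x^0·y^0 ↦ 3·X^0·Y^0·Z^2.
Collecting: F(X, Y, Z) = X**2 - X*Y + 3*X*Z - 2*Y**2 + 3*Y*Z + 3*Z**2.


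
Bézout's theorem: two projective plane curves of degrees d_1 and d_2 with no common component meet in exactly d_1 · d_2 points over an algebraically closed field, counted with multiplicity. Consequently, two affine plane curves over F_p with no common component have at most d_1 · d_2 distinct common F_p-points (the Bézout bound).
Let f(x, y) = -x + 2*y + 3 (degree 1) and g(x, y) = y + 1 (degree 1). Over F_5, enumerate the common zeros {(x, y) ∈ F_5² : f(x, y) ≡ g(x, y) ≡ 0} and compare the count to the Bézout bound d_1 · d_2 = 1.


Common zeros: {(1, 4)}; count = 1; Bézout bound = 1.

deg(f) = 1, deg(g) = 1, so Bézout bound = 1.
Scan x ∈ F_5. For each x, list the y ∈ F_5 with f(x, y) ≡ 0 and those with g(x, y) ≡ 0 (mod 5); the common zeros in that column are the intersection.
  x = 0: f ≡ 0 at y ∈ {1}; g ≡ 0 at y ∈ {4}; common: ∅.
  x = 1: f ≡ 0 at y ∈ {4}; g ≡ 0 at y ∈ {4}; common: {4}.
  x = 2: f ≡ 0 at y ∈ {2}; g ≡ 0 at y ∈ {4}; common: ∅.
  x = 3: f ≡ 0 at y ∈ {0}; g ≡ 0 at y ∈ {4}; common: ∅.
  x = 4: f ≡ 0 at y ∈ {3}; g ≡ 0 at y ∈ {4}; common: ∅.
Collecting: common zeros = {(1, 4)}, so the count is 1.
Comparison with the Bézout bound: 1 ≤ 1 = deg(f)·deg(g), as expected for curves with no common component (the bound is attained).


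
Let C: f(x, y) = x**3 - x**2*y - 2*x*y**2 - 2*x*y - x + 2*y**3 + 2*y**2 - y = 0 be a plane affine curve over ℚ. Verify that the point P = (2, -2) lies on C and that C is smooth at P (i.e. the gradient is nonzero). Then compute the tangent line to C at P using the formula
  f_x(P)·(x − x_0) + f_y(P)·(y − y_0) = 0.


Tangent line at P: 15*x + 23*y + 16 = 0.

Step 1: f(2, -2) = 0, so P lies on C.
Step 2: partial derivatives
  f_x(x, y) = 3*x**2 - 2*x*y - 2*y**2 - 2*y - 1, f_y(x, y) = -x**2 - 4*x*y - 2*x + 6*y**2 + 4*y - 1.
  f_x(P) = 15, f_y(P) = 23 (gradient nonzero, so P is smooth).
Step 3: tangent line at P: 15·(x − 2) + 23·(y − -2) = 0.
Expanding: 15*x + 23*y + 16 = 0.


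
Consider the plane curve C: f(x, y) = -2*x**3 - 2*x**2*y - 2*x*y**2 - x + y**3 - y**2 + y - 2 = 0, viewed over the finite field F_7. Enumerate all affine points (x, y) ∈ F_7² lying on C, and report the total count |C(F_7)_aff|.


Affine F_7-points: {(1, 4), (3, 4), (4, 2), (5, 3), (6, 4)}; count = 5.

For each of the 49 pairs (x, y) ∈ F_7², evaluate f(x, y) mod 7. Record the zeros.
  x = 0: [0↦5, 1↦6, 2↦4, 3↦5, 4↦1, 5↦5, 6↦2]  zeros at y ∈ ∅
  x = 1: [0↦2, 1↦6, 2↦3, 3↦6, 4↦0, 5↦5, 6↦6]  zeros at y ∈ {4}
  x = 2: [0↦1, 1↦4, 2↦3, 3↦4, 4↦6, 5↦1, 6↦2]  zeros at y ∈ ∅
  x = 3: [0↦4, 1↦2, 2↦6, 3↦1, 4↦0, 5↦2, 6↦6]  zeros at y ∈ {4}
  x = 4: [0↦6, 1↦2, 2↦0, 3↦6, 4↦5, 5↦3, 6↦6]  zeros at y ∈ {2}
  x = 5: [0↦2, 1↦6, 2↦1, 3↦0, 4↦2, 5↦6, 6↦4]  zeros at y ∈ {3}
  x = 6: [0↦1, 1↦2, 2↦4, 3↦6, 4↦0, 5↦6, 6↦2]  zeros at y ∈ {4}
Collecting zeros: affine points = {(1, 4), (3, 4), (4, 2), (5, 3), (6, 4)}.
Total count |C(F_7)_aff| = 5.


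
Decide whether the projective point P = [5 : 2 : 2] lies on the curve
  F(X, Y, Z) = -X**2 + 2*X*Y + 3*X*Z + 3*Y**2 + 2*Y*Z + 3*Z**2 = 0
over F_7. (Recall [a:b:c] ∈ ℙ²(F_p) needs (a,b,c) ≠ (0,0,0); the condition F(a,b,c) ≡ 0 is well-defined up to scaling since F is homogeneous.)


F(5,2,2) ≡ 1 (mod 7); P is NOT on the curve.

Evaluate F(5, 2, 2) term-by-term (mod 7).
  -X**2 ↦ -1·25·1·1 = -25
  2*X*Y ↦ 2·5·2·1 = 20
  3*X*Z ↦ 3·5·1·2 = 30
  3*Y**2 ↦ 3·1·4·1 = 12
  2*Y*Z ↦ 2·1·2·2 = 8
  3*Z**2 ↦ 3·1·1·4 = 12
Sum: F(5, 2, 2) = (-25) + (20) + (30) + (12) + (8) + (12) = 57.
Reducing mod 7: 57 ≡ 1 (mod 7).
Since F(a, b, c) ≡ 1 ≠ 0 (mod 7), P does NOT lie on the curve.


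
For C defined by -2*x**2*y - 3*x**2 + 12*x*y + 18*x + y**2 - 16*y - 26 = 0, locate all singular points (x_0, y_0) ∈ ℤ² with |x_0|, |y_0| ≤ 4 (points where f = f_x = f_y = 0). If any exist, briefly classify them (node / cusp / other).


Singular points: {(3, -1)}; classification: node.

Compute partial derivatives:
  f_x = -4*x*y - 6*x + 12*y + 18.
  f_y = -2*x**2 + 12*x + 2*y - 16.
Scan x_0 ∈ {−4, ..., 4}. For each x_0, f_y(x_0, y) is a polynomial in y; find its integer roots y ∈ {−4, ..., 4}, then test f_x and f at those candidates.
  x = -4: f_y(-4, y) = 2*y - 96; no integer root y with |y| ≤ 4.
  x = -3: f_y(-3, y) = 2*y - 70; no integer root y with |y| ≤ 4.
  x = -2: f_y(-2, y) = 2*y - 48; no integer root y with |y| ≤ 4.
  x = -1: f_y(-1, y) = 2*y - 30; no integer root y with |y| ≤ 4.
  x = 0: f_y(0, y) = 2*y - 16; no integer root y with |y| ≤ 4.
  x = 1: f_y(1, y) = 2*y - 6; vanishes at y ∈ {3}. (1, 3): f_x = 36 ≠ 0.
  x = 2: f_y(2, y) = 2*y; vanishes at y ∈ {0}. (2, 0): f_x = 6 ≠ 0.
  x = 3: f_y(3, y) = 2*y + 2; vanishes at y ∈ {-1}. (3, -1): f_x = 0, f = 0 — SINGULAR.
  x = 4: f_y(4, y) = 2*y; vanishes at y ∈ {0}. (4, 0): f_x = -6 ≠ 0.
Only singular point on the grid: (3, -1).
Classify: substitute x = 3 + u, y = -1 + v and expand: f = -2*u**2*v - u**2 + v**2.
No constant or linear terms (consistent with a singular point). Quadratic part: -u**2 + v**2. Cubic part: -2*u**2*v.
The quadratic part v**2 - u**2 = (v − u)(v + u) splits into two distinct linear factors, so there are two distinct tangent lines y − -1 = ±(x − 3) — this is a node (ordinary double point).
Classification: node.
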